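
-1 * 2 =-2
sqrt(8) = 2*sqrt(2) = 2.83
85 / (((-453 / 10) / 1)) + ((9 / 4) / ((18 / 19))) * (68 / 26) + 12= 16.34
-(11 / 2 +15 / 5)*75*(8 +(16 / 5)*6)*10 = -173400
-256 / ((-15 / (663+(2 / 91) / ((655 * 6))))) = 30349912576 / 2682225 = 11315.20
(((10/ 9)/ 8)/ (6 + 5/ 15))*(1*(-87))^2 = 12615/ 76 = 165.99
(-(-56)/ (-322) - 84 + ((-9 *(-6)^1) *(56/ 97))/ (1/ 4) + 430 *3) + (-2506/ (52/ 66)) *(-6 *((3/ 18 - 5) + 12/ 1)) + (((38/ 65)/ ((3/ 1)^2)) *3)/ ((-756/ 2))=11355090364936/ 82223505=138100.30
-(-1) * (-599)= -599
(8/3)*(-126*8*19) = -51072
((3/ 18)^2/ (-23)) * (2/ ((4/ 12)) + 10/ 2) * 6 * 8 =-44/ 69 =-0.64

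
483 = 483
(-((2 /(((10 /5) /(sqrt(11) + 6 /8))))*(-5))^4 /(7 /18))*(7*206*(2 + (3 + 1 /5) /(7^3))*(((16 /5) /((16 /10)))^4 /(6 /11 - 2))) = 14008769579.14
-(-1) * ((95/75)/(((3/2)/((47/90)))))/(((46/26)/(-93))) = -23.18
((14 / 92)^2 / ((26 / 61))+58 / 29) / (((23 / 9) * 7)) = 1017189 / 8857576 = 0.11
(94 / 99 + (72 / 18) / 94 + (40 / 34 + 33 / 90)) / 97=2005357 / 76727970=0.03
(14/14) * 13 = 13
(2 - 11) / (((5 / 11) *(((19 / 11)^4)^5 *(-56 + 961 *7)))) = -66602249498323440910899 / 1253813564676445435539376071355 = -0.00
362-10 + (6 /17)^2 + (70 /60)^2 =3677665 /10404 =353.49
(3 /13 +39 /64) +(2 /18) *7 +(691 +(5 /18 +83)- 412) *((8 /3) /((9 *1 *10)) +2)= 744925189 /1010880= 736.91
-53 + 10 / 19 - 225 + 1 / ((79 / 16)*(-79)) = -32902856 / 118579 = -277.48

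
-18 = -18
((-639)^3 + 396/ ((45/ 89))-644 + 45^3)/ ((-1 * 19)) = 1304129274/ 95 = 13727676.57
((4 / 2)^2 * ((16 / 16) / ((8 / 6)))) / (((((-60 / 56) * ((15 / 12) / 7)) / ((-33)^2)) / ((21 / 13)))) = -8964648 / 325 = -27583.53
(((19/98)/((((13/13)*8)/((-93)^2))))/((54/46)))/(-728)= -419957/1712256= -0.25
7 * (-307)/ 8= -2149/ 8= -268.62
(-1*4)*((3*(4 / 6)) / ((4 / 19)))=-38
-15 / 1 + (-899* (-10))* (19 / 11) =170645 / 11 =15513.18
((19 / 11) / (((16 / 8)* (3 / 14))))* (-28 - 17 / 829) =-1029819 / 9119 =-112.93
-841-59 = -900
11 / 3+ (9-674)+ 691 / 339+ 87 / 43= -9581050 / 14577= -657.27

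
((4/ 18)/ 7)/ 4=1/ 126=0.01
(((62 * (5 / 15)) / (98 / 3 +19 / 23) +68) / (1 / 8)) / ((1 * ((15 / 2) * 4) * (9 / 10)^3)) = 42286400 / 1684719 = 25.10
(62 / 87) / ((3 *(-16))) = -31 / 2088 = -0.01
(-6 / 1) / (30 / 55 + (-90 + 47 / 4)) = 264 / 3419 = 0.08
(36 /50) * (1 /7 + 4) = 522 /175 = 2.98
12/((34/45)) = 270/17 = 15.88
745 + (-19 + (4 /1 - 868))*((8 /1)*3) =-20447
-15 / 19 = -0.79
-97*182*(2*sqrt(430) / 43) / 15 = -1135.14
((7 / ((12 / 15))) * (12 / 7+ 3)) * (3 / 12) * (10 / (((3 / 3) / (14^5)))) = 55463100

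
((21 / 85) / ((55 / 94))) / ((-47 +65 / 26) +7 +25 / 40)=-15792 / 1379125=-0.01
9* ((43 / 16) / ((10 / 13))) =5031 / 160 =31.44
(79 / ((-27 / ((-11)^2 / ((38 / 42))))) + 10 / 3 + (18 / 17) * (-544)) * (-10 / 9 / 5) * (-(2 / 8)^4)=-164839 / 196992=-0.84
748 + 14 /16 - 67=5455 /8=681.88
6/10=3/5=0.60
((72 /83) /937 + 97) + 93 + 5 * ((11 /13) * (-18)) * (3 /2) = 76605371 /1011023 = 75.77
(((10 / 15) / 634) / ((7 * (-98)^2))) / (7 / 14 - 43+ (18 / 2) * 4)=-1 / 415569882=-0.00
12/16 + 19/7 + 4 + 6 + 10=657/28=23.46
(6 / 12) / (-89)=-1 / 178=-0.01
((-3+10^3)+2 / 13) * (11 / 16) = 142593 / 208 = 685.54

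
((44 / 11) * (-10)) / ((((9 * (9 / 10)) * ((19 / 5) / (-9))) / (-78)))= -52000 / 57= -912.28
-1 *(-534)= 534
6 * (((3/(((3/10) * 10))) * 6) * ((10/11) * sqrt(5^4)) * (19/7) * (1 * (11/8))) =21375/7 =3053.57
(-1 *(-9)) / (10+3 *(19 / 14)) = 126 / 197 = 0.64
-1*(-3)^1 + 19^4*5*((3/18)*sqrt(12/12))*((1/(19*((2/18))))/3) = 34301/2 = 17150.50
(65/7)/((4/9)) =20.89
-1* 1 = -1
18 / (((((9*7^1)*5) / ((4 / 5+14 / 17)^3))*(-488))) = -657018 / 1311156875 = -0.00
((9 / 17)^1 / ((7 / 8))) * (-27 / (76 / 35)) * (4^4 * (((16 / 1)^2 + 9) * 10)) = -1648512000 / 323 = -5103752.32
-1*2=-2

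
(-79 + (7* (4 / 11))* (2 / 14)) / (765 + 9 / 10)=-8650 / 84249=-0.10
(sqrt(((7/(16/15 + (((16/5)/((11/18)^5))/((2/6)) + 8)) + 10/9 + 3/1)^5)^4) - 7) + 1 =1584641.41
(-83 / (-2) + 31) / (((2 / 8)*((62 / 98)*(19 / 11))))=156310 / 589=265.38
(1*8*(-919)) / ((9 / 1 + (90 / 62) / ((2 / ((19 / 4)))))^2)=-452177408 / 9529569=-47.45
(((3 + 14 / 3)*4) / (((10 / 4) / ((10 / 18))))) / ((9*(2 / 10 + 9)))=20 / 243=0.08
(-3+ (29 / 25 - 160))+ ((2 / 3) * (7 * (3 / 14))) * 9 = -3821 / 25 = -152.84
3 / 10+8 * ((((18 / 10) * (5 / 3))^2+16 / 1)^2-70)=44403 / 10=4440.30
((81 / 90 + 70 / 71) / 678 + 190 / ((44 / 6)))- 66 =-212273851 / 5295180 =-40.09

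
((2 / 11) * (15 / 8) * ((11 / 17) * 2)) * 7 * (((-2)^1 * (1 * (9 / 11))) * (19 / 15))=-1197 / 187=-6.40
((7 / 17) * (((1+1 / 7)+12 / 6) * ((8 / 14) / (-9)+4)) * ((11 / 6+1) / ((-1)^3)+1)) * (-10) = 300080 / 3213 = 93.40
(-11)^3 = -1331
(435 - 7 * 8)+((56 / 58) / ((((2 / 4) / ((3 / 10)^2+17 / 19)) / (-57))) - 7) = 263.61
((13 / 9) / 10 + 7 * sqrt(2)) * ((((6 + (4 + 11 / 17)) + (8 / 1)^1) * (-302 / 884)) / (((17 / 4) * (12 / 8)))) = -1340276 * sqrt(2) / 191607- 95734 / 663255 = -10.04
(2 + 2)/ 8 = 1/ 2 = 0.50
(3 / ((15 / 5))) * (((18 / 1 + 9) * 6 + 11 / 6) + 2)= 995 / 6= 165.83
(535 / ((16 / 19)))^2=103327225 / 256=403621.97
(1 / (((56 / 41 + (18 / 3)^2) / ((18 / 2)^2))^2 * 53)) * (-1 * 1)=-11029041 / 124392272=-0.09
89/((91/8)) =712/91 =7.82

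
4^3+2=66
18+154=172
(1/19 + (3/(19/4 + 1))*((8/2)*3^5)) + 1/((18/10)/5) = 2005676/3933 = 509.96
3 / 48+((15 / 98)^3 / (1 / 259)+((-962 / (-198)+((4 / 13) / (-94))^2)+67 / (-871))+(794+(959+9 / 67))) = 1171239035077732237 / 665890164956016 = 1758.91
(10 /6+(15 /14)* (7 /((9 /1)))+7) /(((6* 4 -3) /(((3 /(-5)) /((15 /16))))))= -152 /525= -0.29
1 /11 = 0.09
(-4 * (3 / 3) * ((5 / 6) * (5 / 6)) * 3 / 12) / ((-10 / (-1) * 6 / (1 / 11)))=-5 / 4752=-0.00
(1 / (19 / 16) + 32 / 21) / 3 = 944 / 1197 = 0.79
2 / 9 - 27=-241 / 9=-26.78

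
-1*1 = -1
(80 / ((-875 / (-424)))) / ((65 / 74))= 502016 / 11375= 44.13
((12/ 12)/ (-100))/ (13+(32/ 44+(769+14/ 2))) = -11/ 868700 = -0.00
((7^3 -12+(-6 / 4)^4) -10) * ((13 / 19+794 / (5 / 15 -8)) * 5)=-167728.19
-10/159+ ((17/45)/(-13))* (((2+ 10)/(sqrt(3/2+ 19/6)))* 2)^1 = -68* sqrt(42)/1365 - 10/159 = -0.39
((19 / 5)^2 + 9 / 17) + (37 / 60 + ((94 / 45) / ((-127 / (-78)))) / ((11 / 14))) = 40893191 / 2374900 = 17.22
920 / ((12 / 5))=1150 / 3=383.33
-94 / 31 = -3.03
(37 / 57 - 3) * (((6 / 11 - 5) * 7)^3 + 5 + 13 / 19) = 102721021190 / 1441473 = 71261.15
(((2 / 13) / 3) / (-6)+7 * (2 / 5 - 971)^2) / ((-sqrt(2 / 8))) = -38577535492 / 2925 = -13188901.02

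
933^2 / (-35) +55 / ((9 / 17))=-7801676 / 315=-24767.23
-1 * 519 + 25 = -494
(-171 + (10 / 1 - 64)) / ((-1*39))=5.77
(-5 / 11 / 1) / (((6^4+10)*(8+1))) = -5 / 129294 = -0.00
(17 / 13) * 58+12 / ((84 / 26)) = 7240 / 91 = 79.56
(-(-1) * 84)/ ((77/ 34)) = 37.09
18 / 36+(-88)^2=15489 / 2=7744.50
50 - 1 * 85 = -35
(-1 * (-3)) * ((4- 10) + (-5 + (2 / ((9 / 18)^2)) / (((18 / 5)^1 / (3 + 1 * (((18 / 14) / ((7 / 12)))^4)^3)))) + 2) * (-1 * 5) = -83932298550867627003067165 / 191581231380566414401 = -438102.93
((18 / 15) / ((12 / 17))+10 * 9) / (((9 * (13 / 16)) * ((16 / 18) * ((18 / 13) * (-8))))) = -917 / 720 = -1.27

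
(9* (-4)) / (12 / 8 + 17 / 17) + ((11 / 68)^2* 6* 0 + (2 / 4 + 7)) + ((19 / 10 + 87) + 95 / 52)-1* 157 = -3805 / 52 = -73.17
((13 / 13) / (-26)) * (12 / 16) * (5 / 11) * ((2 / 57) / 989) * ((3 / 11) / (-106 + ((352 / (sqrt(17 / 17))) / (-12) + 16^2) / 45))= 405 / 322303081672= 0.00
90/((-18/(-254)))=1270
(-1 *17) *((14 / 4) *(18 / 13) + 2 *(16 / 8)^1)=-1955 / 13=-150.38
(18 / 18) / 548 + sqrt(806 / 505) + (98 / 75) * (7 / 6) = 2.79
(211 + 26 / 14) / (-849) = -0.25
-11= -11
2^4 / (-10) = -1.60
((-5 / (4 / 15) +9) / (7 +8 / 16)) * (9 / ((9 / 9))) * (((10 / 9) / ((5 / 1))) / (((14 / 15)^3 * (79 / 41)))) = -359775 / 216776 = -1.66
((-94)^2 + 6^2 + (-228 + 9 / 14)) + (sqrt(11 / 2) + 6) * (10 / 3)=8672.46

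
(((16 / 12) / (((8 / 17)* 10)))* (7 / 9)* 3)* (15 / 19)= 119 / 228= 0.52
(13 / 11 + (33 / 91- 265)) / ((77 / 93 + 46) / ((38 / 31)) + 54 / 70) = -150319830 / 22236929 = -6.76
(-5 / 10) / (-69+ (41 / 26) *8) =0.01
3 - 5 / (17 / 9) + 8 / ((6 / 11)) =766 / 51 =15.02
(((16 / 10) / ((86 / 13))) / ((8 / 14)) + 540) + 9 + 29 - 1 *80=107161 / 215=498.42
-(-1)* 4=4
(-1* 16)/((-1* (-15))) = -16/15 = -1.07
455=455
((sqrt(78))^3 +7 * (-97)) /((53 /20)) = -13580 /53 +1560 * sqrt(78) /53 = 3.73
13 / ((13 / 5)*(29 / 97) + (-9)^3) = -6305 / 353188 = -0.02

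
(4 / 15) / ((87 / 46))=184 / 1305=0.14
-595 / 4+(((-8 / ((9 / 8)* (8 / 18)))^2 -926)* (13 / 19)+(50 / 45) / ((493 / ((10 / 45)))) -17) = -1894300201 / 3034908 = -624.17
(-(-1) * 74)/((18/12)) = 148/3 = 49.33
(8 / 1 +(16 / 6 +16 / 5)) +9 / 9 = 223 / 15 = 14.87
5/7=0.71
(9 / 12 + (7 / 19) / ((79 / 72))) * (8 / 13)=13038 / 19513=0.67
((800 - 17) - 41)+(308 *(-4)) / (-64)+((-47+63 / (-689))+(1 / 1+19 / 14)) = 13823021 / 19292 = 716.52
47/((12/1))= 47/12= 3.92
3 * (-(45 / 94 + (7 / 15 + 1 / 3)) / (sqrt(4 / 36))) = -5409 / 470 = -11.51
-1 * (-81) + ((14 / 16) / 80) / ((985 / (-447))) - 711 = -397155129 / 630400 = -630.00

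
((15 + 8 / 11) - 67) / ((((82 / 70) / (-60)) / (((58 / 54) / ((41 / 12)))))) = 15265600 / 18491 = 825.57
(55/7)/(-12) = -55/84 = -0.65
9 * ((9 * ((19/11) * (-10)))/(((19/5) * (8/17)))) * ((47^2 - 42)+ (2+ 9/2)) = -149645475/88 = -1700516.76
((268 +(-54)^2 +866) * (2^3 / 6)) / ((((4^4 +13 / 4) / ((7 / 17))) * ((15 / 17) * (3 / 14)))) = 47040 / 1037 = 45.36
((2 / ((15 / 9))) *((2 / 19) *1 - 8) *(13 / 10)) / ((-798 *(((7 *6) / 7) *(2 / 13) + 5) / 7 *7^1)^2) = -2197 / 3985367078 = -0.00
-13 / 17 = -0.76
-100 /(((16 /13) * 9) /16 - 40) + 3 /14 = 2819 /1022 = 2.76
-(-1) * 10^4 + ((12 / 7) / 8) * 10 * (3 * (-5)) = 69775 / 7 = 9967.86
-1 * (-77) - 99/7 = 440/7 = 62.86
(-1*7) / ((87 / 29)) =-7 / 3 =-2.33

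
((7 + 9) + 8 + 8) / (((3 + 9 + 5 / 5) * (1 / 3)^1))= 96 / 13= 7.38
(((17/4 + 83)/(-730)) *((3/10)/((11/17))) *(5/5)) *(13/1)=-231387/321200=-0.72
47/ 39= 1.21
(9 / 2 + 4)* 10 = 85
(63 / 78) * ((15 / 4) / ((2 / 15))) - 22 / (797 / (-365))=5436065 / 165776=32.79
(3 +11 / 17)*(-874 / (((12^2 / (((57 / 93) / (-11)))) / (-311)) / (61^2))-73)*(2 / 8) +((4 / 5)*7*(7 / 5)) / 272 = -240257012821 / 673200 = -356888.02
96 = 96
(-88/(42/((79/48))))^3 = -656234909/16003008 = -41.01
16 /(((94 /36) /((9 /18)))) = 144 /47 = 3.06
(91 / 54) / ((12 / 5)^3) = 11375 / 93312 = 0.12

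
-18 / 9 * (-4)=8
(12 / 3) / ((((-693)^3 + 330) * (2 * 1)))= -2 / 332812227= -0.00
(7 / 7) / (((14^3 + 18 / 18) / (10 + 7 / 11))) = 13 / 3355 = 0.00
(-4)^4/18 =128/9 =14.22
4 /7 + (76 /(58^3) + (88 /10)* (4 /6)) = 32975923 /5121690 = 6.44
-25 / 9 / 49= -25 / 441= -0.06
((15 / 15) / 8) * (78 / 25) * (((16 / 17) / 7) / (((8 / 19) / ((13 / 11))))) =9633 / 65450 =0.15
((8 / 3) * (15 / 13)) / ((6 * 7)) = 20 / 273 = 0.07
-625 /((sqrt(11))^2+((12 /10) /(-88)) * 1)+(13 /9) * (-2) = -1300342 /21753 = -59.78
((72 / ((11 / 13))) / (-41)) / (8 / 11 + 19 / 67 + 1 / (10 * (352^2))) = -2354626560 / 1146863849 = -2.05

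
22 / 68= 11 / 34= 0.32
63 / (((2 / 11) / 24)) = 8316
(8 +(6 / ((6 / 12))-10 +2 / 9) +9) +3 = 200 / 9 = 22.22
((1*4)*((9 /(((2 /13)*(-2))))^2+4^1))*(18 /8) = 123777 /16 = 7736.06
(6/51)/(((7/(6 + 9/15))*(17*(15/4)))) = 0.00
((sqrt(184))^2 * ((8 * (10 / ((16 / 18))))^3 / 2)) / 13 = 67068000 / 13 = 5159076.92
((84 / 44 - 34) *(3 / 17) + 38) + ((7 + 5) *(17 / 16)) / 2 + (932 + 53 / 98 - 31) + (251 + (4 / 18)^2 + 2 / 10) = 35373457249 / 29688120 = 1191.50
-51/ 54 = -17/ 18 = -0.94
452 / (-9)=-452 / 9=-50.22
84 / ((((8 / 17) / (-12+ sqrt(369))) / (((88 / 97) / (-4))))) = 47124 / 97 - 11781 * sqrt(41) / 97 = -291.87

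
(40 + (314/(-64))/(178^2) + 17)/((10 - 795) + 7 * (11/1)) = -57791459/717832704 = -0.08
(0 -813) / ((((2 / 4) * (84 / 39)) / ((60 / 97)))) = -317070 / 679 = -466.97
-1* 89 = -89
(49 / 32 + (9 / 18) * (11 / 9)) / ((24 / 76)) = 11723 / 1728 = 6.78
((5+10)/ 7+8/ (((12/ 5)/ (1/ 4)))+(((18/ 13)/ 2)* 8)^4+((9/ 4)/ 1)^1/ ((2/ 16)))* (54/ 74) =10384777737/ 14794598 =701.93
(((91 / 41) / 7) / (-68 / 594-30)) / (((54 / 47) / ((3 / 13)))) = -0.00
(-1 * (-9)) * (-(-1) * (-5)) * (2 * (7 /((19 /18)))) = -11340 /19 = -596.84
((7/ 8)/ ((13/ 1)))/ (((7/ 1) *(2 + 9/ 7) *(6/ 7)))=49/ 14352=0.00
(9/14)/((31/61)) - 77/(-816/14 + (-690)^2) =914597191/723107364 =1.26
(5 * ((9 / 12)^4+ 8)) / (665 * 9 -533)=10645 / 1395712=0.01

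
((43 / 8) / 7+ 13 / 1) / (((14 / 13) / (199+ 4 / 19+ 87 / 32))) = 175793397 / 68096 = 2581.55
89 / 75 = 1.19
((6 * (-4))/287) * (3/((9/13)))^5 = -2970344/23247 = -127.77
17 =17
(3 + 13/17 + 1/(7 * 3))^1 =1361/357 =3.81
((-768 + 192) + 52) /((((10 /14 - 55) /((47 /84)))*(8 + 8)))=6157 /18240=0.34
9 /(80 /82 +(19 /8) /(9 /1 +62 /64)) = 13079 /1764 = 7.41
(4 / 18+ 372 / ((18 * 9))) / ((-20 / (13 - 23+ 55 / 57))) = 1751 / 1539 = 1.14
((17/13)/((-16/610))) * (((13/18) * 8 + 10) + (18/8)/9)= -2991745/3744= -799.08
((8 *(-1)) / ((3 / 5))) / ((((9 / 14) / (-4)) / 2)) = 4480 / 27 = 165.93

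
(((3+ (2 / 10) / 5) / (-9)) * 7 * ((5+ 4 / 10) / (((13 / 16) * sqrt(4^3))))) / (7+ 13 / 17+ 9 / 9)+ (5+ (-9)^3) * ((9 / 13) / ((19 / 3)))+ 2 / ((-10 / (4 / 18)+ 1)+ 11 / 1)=-12057913778 / 151812375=-79.43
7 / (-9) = -7 / 9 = -0.78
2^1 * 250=500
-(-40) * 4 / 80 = 2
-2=-2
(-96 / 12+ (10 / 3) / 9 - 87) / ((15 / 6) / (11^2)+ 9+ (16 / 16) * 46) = -123662 / 71901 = -1.72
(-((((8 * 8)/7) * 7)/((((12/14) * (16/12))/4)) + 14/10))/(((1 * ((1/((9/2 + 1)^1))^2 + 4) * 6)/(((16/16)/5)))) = -136367/73200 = -1.86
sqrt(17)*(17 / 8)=17*sqrt(17) / 8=8.76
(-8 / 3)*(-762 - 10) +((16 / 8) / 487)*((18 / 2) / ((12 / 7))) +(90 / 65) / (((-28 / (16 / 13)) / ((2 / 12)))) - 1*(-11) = 2069.68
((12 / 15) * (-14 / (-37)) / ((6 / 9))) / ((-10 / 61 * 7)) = -366 / 925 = -0.40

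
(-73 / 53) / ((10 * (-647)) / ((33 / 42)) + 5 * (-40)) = 803 / 4917340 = 0.00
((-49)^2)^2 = 5764801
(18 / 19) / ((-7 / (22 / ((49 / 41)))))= -16236 / 6517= -2.49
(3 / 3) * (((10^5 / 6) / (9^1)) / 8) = 6250 / 27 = 231.48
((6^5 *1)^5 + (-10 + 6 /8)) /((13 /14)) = 61234466526002433713 /2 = 30617233263001216856.50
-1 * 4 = -4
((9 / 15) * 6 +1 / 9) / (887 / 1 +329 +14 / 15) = 167 / 54762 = 0.00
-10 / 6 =-5 / 3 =-1.67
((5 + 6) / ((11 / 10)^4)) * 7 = 70000 / 1331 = 52.59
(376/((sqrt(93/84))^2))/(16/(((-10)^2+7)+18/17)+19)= 2762848/155775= 17.74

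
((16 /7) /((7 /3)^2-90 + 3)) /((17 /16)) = -1152 /43673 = -0.03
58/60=29/30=0.97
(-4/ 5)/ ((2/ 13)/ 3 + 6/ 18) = -52/ 25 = -2.08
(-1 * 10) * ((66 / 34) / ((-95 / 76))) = 15.53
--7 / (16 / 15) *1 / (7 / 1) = 0.94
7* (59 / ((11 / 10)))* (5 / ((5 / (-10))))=-41300 / 11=-3754.55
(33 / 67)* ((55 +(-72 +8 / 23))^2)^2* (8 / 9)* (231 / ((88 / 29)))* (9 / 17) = 432440467703937 / 318738899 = 1356723.23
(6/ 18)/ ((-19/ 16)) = -16/ 57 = -0.28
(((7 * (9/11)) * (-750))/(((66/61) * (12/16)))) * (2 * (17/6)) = -3629500/121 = -29995.87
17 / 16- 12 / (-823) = 14183 / 13168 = 1.08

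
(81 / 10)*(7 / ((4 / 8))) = 567 / 5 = 113.40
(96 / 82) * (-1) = -48 / 41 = -1.17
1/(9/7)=7/9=0.78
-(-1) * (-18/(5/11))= -198/5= -39.60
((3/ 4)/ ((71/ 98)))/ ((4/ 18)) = 1323/ 284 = 4.66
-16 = -16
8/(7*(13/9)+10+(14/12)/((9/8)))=216/571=0.38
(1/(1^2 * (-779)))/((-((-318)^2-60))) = 1/78728856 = 0.00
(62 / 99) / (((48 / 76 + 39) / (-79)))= -93062 / 74547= -1.25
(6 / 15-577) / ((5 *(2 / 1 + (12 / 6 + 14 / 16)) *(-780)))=1922 / 63375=0.03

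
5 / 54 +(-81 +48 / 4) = -3721 / 54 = -68.91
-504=-504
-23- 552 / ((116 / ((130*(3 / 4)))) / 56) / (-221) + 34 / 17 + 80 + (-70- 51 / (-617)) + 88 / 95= 3108612768 / 28897195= 107.57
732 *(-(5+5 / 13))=-51240 / 13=-3941.54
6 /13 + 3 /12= 37 /52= 0.71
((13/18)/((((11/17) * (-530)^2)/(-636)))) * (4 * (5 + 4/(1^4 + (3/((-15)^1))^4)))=-248846/2737185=-0.09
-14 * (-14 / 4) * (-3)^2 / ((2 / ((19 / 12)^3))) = 336091 / 384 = 875.24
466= 466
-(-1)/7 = 1/7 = 0.14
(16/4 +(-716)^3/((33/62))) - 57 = -22757826901/33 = -689631118.21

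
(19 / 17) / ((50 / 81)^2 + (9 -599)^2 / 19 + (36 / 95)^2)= 1125047475 / 18442892221952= 0.00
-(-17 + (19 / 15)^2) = 3464 / 225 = 15.40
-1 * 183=-183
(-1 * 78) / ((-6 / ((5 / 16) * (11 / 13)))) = 55 / 16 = 3.44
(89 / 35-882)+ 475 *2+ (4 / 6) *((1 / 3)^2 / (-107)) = 7132871 / 101115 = 70.54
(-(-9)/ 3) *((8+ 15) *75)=5175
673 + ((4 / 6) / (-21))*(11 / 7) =296771 / 441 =672.95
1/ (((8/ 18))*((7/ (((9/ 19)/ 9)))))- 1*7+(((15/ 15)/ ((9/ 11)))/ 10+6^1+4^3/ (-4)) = -403649/ 23940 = -16.86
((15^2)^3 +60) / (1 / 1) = 11390685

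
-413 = -413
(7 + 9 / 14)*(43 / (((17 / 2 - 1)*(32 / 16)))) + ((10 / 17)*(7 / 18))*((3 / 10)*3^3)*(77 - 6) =273941 / 1785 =153.47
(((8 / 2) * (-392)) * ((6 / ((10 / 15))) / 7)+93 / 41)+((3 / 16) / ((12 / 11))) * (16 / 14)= -2013.54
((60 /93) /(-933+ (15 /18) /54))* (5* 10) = -324000 /9370897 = -0.03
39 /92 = 0.42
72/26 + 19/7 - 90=-84.52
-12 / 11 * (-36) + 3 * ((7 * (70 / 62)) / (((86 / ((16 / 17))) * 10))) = 9796020 / 249271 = 39.30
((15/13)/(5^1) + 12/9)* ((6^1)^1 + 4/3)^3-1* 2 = 647422/1053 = 614.84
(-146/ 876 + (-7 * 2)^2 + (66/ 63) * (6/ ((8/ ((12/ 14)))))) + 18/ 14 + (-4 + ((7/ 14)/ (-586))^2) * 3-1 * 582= -80000965679/ 201916848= -396.21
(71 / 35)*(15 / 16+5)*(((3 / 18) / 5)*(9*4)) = 4047 / 280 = 14.45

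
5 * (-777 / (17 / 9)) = -34965 / 17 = -2056.76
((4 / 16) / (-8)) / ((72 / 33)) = -11 / 768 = -0.01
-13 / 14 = -0.93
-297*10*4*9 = -106920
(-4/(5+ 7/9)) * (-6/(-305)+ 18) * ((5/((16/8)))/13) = -24732/10309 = -2.40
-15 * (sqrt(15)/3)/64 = -5 * sqrt(15)/64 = -0.30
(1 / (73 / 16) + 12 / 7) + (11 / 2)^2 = 65783 / 2044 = 32.18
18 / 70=9 / 35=0.26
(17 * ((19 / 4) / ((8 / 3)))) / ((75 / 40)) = 323 / 20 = 16.15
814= 814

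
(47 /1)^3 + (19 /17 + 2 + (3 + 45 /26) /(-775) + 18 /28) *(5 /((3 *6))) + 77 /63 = 74687223584 /719355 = 103825.27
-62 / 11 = -5.64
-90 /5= -18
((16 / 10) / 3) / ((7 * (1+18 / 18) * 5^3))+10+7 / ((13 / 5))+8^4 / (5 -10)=-806.51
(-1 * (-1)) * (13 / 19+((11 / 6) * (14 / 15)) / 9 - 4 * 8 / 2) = -116392 / 7695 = -15.13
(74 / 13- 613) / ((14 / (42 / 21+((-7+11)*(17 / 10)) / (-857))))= -6739172 / 77987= -86.41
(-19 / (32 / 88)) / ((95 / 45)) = -99 / 4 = -24.75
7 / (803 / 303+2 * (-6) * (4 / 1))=-303 / 1963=-0.15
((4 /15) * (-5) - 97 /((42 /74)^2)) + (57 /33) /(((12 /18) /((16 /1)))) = -1266095 /4851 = -261.00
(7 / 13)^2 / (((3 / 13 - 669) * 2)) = -7 / 32292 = -0.00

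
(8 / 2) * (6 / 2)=12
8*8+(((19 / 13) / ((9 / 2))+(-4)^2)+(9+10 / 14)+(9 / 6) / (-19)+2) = 2861983 / 31122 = 91.96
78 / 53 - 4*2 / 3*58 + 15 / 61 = -1483453 / 9699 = -152.95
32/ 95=0.34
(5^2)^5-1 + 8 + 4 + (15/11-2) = 107421989/11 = 9765635.36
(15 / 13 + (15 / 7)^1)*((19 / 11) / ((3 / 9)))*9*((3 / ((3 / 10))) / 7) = 1539000 / 7007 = 219.64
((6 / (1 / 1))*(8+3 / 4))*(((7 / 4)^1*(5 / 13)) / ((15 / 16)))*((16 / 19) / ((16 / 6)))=11.90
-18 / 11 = -1.64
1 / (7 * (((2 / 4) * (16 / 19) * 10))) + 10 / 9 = 5771 / 5040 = 1.15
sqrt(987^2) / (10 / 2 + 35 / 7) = 987 / 10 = 98.70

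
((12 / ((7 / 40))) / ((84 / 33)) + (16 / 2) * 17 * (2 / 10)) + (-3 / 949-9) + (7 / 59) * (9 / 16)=9921225479 / 219484720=45.20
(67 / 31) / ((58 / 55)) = 3685 / 1798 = 2.05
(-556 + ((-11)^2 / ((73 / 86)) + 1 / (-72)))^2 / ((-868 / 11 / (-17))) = 883144577112523 / 23978965248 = 36829.97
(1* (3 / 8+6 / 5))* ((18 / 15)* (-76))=-3591 / 25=-143.64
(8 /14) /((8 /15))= 15 /14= 1.07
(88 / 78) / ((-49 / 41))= -1804 / 1911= -0.94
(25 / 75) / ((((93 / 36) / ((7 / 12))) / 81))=189 / 31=6.10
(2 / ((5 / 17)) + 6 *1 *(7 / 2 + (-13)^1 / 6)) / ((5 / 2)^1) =148 / 25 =5.92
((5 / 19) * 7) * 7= 245 / 19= 12.89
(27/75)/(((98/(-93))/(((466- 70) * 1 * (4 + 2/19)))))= -12926628/23275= -555.39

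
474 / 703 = 0.67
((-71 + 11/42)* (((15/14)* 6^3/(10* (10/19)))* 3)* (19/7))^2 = 7547267536250121/11764900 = 641507155.71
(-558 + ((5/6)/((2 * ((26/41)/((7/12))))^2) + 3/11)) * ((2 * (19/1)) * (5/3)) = -1361198025175/38548224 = -35311.56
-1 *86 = -86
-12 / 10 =-6 / 5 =-1.20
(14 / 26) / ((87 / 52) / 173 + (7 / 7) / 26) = 4844 / 433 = 11.19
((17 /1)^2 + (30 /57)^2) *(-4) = -417716 /361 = -1157.11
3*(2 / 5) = 6 / 5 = 1.20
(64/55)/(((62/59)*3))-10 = -49262/5115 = -9.63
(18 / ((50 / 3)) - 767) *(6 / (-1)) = 114888 / 25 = 4595.52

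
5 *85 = 425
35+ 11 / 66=35.17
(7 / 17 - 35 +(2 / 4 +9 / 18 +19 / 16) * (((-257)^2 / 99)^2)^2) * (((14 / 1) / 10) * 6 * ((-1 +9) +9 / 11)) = 7688678946965210924012773 / 239508605160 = 32101890209034.07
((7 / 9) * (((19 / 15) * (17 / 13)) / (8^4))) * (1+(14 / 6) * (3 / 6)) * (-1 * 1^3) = -2261 / 3317760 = -0.00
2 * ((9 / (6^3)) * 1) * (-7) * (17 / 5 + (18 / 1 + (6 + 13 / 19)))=-4669 / 285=-16.38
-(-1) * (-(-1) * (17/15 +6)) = 107/15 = 7.13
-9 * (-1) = 9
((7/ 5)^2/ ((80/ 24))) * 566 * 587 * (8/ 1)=195358296/ 125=1562866.37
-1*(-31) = 31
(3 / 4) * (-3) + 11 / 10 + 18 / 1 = 337 / 20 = 16.85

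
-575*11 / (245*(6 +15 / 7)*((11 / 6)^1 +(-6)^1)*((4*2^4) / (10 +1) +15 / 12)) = 22264 / 206815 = 0.11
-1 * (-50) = 50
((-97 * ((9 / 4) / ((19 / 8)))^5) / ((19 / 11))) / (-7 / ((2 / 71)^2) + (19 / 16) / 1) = 1194766848 / 245908819987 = 0.00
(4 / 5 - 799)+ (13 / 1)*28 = -434.20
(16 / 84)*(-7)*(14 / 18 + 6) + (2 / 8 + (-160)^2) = 2763851 / 108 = 25591.21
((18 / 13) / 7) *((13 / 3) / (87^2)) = 2 / 17661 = 0.00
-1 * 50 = -50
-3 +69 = 66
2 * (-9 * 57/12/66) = -57/44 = -1.30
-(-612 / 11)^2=-374544 / 121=-3095.40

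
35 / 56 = 5 / 8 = 0.62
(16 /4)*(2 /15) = 0.53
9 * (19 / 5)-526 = -2459 / 5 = -491.80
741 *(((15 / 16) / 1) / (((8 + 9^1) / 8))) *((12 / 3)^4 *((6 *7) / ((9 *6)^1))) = 1106560 / 17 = 65091.76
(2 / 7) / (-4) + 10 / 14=0.64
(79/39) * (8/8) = 79/39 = 2.03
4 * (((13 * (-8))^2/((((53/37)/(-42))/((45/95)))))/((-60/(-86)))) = -4336480512/5035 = -861267.23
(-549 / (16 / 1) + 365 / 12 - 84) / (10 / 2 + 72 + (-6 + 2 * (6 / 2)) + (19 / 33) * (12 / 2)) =-46409 / 42480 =-1.09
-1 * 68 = -68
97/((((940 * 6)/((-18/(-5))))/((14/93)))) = 679/72850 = 0.01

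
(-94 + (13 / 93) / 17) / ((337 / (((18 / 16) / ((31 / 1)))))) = -445803 / 44044552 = -0.01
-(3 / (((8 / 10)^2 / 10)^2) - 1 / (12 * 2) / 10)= -703121 / 960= -732.42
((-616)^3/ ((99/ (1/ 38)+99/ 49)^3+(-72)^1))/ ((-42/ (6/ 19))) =3928550467072/ 119205899411543775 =0.00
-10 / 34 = -5 / 17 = -0.29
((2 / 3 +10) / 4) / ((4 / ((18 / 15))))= 4 / 5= 0.80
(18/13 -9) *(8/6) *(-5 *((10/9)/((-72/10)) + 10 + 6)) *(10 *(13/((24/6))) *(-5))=-3529625/27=-130726.85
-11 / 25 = -0.44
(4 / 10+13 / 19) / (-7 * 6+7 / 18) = -1854 / 71155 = -0.03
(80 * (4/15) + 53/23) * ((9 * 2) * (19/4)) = 92967/46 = 2021.02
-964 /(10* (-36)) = 241 /90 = 2.68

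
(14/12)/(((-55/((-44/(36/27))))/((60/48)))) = 7/8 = 0.88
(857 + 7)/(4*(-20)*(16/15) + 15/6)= -5184/497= -10.43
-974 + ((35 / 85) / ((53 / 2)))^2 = -790693978 / 811801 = -974.00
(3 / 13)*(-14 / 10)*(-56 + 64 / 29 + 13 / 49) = 17553 / 1015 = 17.29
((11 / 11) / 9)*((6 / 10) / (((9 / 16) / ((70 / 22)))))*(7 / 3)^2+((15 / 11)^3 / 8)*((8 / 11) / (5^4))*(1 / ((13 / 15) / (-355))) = 87971399 / 46250919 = 1.90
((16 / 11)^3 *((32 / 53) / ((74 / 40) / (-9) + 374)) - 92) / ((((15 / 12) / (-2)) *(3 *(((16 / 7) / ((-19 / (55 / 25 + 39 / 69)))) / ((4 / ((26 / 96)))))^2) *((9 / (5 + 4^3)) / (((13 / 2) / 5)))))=115661029760775238208 / 119992339576989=963903.45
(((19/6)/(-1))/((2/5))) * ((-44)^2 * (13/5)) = -119548/3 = -39849.33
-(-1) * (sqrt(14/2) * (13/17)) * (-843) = -1705.58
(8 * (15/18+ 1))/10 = 22/15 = 1.47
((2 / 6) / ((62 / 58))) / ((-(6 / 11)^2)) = -3509 / 3348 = -1.05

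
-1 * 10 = -10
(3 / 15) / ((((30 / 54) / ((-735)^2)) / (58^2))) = 654234084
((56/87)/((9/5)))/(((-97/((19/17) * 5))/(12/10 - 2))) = 21280/1291167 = 0.02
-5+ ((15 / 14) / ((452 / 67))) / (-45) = -94987 / 18984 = -5.00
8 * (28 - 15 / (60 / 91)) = 42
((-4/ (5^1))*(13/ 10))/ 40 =-13/ 500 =-0.03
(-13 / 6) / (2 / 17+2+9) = -221 / 1134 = -0.19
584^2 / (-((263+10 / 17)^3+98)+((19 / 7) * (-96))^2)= -0.02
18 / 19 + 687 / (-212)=-9237 / 4028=-2.29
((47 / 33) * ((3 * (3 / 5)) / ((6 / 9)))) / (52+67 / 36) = 7614 / 106645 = 0.07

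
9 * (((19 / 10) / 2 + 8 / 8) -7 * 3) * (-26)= 44577 / 10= 4457.70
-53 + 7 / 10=-523 / 10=-52.30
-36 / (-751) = 36 / 751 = 0.05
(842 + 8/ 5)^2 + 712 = 17809324/ 25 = 712372.96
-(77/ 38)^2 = -5929/ 1444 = -4.11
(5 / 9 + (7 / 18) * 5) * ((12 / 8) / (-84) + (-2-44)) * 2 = -230.09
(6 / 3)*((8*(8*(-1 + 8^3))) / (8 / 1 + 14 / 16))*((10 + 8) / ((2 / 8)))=37675008 / 71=530633.92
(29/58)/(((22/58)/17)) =493/22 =22.41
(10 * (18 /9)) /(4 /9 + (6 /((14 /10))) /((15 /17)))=630 /167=3.77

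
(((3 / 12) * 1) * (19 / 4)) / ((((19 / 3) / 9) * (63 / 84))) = 9 / 4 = 2.25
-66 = -66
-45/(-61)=45/61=0.74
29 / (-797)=-29 / 797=-0.04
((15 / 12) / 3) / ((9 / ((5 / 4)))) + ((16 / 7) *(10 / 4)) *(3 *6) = 311215 / 3024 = 102.92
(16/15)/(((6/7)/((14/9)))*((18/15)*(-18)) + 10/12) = -1568/16271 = -0.10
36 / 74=18 / 37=0.49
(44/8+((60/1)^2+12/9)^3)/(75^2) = 100888975889/12150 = 8303619.41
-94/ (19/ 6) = -564/ 19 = -29.68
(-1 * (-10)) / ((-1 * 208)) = -5 / 104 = -0.05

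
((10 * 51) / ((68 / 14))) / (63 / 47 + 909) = 1645 / 14262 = 0.12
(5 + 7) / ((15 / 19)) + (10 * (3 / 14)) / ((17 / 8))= 9644 / 595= 16.21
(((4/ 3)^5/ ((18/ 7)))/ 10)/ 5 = 1792/ 54675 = 0.03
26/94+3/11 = 284/517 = 0.55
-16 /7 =-2.29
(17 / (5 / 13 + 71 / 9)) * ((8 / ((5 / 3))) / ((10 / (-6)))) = -17901 / 3025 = -5.92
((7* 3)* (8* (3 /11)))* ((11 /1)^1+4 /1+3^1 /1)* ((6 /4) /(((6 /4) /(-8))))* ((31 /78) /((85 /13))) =-374976 /935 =-401.04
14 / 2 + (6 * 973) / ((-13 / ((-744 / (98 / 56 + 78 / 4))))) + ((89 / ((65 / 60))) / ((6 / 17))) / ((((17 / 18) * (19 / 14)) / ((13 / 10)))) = 67041485 / 4199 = 15966.06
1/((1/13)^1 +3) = 13/40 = 0.32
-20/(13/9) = -180/13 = -13.85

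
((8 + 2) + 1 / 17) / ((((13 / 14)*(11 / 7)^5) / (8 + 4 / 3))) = 375535608 / 35592271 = 10.55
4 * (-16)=-64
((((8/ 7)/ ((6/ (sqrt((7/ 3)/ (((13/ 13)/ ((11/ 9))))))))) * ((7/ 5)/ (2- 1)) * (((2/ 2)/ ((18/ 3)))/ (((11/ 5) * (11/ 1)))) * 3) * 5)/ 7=10 * sqrt(231)/ 22869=0.01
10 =10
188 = 188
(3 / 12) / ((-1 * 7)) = -1 / 28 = -0.04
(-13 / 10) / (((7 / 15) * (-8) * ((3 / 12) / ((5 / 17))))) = 195 / 476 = 0.41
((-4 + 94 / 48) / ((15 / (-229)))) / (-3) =-11221 / 1080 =-10.39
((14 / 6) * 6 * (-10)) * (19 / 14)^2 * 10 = -18050 / 7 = -2578.57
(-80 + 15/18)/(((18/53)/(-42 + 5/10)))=2089525/216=9673.73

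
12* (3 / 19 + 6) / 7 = 1404 / 133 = 10.56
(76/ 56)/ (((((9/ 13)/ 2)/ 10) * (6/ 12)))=4940/ 63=78.41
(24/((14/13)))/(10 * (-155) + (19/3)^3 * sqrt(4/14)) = -6779700/467917913 - 1111158 * sqrt(14)/3275425391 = -0.02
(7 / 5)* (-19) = -26.60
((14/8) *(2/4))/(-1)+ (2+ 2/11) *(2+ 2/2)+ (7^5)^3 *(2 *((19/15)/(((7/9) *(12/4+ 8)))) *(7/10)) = 2164888048546483/2200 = 984040022066.58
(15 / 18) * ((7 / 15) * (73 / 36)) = 511 / 648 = 0.79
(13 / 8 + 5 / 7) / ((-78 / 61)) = -7991 / 4368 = -1.83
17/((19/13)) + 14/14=240/19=12.63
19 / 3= 6.33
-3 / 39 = -1 / 13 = -0.08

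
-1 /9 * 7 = -0.78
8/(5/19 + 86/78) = 1482/253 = 5.86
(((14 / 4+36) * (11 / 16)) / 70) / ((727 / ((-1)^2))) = 869 / 1628480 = 0.00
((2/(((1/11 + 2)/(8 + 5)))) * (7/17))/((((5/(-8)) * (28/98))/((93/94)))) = -2606604/91885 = -28.37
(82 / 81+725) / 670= 58807 / 54270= 1.08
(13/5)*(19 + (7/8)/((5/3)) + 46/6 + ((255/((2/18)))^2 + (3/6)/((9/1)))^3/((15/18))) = 4431155716108204228516813/9720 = 455880217706605373304.20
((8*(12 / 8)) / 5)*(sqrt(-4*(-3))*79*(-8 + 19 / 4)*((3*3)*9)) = -499122*sqrt(3) / 5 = -172900.93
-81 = -81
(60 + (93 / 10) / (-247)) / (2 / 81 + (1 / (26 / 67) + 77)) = 11996667 / 15925895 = 0.75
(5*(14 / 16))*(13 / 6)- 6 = 167 / 48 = 3.48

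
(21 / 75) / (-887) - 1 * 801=-17762182 / 22175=-801.00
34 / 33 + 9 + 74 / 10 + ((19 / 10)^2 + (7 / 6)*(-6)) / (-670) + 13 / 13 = 40760587 / 2211000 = 18.44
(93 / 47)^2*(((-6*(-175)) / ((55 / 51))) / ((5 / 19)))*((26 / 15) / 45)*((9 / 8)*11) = 6905.03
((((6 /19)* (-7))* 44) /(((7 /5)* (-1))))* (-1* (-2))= 138.95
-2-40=-42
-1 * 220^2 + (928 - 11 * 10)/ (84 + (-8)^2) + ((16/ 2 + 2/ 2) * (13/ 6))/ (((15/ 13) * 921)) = -8245689151/ 170385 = -48394.45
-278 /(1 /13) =-3614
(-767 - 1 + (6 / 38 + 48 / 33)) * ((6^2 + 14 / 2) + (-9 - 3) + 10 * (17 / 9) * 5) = -96139.06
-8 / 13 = -0.62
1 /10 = 0.10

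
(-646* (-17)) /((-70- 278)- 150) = -5491 /249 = -22.05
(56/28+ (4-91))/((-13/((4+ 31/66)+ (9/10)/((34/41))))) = 62327/1716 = 36.32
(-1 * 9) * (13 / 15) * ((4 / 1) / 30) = -26 / 25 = -1.04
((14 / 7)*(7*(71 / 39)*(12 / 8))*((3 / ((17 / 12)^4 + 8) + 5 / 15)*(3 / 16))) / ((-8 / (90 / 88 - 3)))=1450279299 / 1404671488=1.03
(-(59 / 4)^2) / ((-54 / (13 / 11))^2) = -0.10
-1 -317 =-318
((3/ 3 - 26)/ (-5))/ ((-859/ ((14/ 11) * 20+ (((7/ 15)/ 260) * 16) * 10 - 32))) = 13424/ 368511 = 0.04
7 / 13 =0.54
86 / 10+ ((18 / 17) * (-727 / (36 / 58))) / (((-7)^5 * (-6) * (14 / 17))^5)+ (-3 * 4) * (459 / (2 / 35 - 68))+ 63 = 5090350182338083803829178768126749181 / 33342586737504471309066572512373760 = 152.67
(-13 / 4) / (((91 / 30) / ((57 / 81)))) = -95 / 126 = -0.75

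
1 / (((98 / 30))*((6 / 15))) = 75 / 98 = 0.77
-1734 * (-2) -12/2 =3462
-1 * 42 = -42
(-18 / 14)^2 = 81 / 49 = 1.65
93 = 93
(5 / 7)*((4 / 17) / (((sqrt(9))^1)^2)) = 20 / 1071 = 0.02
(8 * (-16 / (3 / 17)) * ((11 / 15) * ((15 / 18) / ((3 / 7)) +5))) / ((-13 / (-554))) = -157413.87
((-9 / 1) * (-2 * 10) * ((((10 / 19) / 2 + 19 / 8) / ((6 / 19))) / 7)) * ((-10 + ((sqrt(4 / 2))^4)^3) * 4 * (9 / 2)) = 1461645 / 7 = 208806.43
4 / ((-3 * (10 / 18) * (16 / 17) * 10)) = -51 / 200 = -0.26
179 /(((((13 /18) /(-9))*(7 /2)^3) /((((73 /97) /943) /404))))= -4233708 /41194788089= -0.00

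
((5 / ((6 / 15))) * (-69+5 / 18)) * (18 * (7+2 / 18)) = -989600 / 9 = -109955.56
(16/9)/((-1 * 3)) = -16/27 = -0.59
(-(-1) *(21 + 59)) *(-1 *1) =-80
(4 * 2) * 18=144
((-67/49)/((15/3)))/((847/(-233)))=15611/207515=0.08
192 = 192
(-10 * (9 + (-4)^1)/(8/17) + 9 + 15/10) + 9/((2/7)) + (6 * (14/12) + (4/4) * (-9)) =-265/4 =-66.25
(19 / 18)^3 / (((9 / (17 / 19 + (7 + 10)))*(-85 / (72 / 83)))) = -1444 / 60507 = -0.02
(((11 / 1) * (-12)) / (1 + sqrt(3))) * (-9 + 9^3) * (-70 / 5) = -665280 + 665280 * sqrt(3) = 487018.76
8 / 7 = 1.14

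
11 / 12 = 0.92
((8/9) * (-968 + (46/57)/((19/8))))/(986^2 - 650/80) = -67070464/75807321741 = -0.00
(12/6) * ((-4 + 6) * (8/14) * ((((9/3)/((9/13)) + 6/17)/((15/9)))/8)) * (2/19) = 956/11305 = 0.08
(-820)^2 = 672400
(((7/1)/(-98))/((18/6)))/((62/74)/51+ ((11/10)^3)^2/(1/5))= -62900000/23443949249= -0.00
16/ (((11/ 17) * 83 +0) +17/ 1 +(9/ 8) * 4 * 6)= 272/ 1661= 0.16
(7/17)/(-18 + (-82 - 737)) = -7/14229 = -0.00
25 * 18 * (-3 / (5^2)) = -54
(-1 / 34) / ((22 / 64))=-0.09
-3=-3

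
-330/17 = -19.41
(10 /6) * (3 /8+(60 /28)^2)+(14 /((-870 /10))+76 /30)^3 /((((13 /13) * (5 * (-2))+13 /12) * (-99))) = 34995264361087 /4219760391000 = 8.29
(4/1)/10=2/5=0.40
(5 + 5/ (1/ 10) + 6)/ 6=61/ 6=10.17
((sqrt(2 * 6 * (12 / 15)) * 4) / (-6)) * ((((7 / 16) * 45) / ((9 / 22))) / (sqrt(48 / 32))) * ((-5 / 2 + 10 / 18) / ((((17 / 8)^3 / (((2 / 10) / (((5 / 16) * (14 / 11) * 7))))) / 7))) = 1734656 * sqrt(10) / 663255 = 8.27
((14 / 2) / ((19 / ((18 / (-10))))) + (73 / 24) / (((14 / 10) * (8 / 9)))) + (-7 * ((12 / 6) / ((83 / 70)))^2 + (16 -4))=-1798688831 / 293195840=-6.13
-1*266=-266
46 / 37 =1.24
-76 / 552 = -19 / 138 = -0.14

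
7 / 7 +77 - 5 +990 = 1063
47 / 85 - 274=-23243 / 85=-273.45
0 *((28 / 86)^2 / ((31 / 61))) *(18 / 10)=0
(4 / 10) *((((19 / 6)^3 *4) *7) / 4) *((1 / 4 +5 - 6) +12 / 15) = 48013 / 10800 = 4.45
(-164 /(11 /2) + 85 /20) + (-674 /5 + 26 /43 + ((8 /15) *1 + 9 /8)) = -8974051 /56760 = -158.11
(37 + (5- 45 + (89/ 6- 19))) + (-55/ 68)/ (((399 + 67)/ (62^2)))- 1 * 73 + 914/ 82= -36877492/ 487203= -75.69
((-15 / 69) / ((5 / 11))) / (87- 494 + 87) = 11 / 7360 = 0.00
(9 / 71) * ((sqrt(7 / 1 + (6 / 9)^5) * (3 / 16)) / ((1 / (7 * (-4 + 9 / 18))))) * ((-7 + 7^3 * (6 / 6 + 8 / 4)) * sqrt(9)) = -75117 * sqrt(5199) / 1136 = -4767.82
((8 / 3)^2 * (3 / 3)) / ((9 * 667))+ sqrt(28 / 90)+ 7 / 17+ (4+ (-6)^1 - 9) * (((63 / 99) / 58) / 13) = 9639505 / 23879934+ sqrt(70) / 15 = 0.96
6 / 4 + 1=5 / 2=2.50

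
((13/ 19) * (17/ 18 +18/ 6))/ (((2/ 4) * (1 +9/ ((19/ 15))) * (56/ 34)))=15691/ 38808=0.40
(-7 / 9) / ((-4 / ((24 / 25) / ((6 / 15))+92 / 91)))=388 / 585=0.66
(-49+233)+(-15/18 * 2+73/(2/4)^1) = 985/3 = 328.33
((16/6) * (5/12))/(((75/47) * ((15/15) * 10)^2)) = 47/6750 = 0.01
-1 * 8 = -8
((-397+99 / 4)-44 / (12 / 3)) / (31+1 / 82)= -62853 / 5086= -12.36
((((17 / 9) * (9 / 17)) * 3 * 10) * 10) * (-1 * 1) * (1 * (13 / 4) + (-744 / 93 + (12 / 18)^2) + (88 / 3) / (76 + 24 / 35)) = 215375 / 183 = 1176.91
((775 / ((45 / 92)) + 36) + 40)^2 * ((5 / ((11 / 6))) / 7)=2233231360 / 2079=1074185.36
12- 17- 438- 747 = -1190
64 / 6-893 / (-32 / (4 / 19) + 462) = 7241 / 930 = 7.79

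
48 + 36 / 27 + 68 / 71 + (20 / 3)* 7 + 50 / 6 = 22427 / 213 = 105.29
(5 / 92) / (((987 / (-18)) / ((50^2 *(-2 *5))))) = 187500 / 7567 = 24.78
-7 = -7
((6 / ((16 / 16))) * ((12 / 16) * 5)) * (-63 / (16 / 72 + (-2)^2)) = -25515 / 76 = -335.72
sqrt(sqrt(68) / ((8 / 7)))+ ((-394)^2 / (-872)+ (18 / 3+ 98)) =-16137 / 218+ 17^(1 / 4) * sqrt(7) / 2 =-71.34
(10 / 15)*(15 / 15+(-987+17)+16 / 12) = -5806 / 9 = -645.11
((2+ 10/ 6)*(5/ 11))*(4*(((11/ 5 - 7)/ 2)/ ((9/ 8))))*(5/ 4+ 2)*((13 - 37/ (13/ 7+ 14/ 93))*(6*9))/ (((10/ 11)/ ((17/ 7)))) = 1656036096/ 45745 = 36201.47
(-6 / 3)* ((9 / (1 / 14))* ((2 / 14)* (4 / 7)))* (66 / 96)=-99 / 7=-14.14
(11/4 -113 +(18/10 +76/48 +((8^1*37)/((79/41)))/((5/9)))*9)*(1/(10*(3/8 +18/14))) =1776124/12245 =145.05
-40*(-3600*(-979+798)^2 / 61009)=4717584000 / 61009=77326.03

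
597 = 597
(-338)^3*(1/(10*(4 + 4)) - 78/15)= 400625147/2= 200312573.50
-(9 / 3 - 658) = 655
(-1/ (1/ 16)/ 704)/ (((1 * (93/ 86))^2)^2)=-13675204/ 822857211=-0.02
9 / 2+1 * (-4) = 1 / 2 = 0.50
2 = 2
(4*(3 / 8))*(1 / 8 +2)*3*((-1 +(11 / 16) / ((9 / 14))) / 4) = 85 / 512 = 0.17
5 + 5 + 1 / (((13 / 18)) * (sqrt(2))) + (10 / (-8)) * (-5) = 9 * sqrt(2) / 13 + 65 / 4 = 17.23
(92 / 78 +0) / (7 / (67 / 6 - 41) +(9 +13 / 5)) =20585 / 198354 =0.10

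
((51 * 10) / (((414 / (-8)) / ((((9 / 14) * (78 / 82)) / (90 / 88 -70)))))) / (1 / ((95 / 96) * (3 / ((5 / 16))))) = 3325608 / 4006807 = 0.83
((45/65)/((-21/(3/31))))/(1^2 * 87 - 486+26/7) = 9/1115101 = 0.00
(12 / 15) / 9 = 4 / 45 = 0.09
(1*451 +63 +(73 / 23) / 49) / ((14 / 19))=11007669 / 15778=697.66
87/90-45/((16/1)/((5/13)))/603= 201697/209040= 0.96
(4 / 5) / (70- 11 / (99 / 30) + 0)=3 / 250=0.01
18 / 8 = 2.25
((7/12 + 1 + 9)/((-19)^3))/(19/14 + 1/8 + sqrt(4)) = -1778/4012515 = -0.00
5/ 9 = 0.56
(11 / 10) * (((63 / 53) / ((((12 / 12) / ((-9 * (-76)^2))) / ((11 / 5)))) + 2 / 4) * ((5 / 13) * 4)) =-792545149 / 3445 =-230056.65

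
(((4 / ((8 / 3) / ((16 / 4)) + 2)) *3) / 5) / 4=9 / 40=0.22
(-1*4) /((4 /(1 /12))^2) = -1 /576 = -0.00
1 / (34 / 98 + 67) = 0.01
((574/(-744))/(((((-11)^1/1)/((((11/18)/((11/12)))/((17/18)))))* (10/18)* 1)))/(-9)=-287/28985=-0.01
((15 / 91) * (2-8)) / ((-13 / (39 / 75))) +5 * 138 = 313968 / 455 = 690.04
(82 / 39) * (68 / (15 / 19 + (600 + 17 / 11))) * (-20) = -728365 / 153426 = -4.75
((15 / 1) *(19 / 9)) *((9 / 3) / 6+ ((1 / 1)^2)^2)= 47.50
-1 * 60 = -60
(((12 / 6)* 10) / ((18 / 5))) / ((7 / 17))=850 / 63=13.49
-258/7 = -36.86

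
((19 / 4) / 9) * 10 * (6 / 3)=95 / 9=10.56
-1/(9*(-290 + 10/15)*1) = 1/2604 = 0.00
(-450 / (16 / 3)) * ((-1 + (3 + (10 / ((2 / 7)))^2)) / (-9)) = 92025 / 8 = 11503.12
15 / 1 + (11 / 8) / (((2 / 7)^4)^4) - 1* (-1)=365562244654219 / 524288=697254647.55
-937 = -937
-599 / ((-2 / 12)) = 3594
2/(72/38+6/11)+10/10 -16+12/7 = -12.47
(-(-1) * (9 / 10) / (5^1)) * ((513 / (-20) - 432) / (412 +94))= -82377 / 506000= -0.16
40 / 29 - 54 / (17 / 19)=-58.97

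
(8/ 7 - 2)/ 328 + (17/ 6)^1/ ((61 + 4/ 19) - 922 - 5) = -11909/ 2023350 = -0.01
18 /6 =3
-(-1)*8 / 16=1 / 2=0.50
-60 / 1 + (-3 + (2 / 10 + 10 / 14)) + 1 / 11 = -23868 / 385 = -61.99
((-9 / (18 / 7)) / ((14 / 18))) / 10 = -9 / 20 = -0.45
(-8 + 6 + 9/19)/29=-1/19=-0.05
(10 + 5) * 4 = 60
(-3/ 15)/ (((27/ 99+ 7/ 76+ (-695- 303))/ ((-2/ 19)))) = -88/ 4170115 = -0.00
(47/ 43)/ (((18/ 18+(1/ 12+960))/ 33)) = 0.04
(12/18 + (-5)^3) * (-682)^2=-173491252/3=-57830417.33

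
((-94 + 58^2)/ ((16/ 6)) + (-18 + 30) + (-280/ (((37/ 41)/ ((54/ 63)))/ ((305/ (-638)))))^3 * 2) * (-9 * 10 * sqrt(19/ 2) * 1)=-1216825069846663778895 * sqrt(38)/ 6577141914508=-1140467029.18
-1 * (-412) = 412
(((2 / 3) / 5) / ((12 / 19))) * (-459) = -969 / 10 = -96.90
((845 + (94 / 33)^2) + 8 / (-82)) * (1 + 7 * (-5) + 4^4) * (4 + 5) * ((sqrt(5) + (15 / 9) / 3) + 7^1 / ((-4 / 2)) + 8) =8455164150 * sqrt(5) / 4961 + 128236656275 / 14883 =12427307.78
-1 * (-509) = 509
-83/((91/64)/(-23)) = 122176/91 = 1342.59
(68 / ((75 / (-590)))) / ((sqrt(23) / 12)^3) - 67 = -4621824*sqrt(23) / 2645 - 67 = -8447.15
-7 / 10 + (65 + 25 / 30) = 977 / 15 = 65.13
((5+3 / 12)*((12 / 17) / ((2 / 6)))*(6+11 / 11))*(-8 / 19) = -10584 / 323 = -32.77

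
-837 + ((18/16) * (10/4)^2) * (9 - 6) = -26109/32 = -815.91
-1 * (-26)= 26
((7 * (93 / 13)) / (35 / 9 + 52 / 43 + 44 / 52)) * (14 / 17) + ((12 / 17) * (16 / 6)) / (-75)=131788429 / 19065075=6.91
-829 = -829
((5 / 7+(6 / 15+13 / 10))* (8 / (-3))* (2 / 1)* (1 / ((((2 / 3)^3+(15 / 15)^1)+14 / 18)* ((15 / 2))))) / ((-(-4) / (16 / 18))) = -676 / 3675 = -0.18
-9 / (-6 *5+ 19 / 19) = 9 / 29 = 0.31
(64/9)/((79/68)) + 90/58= 158203/20619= 7.67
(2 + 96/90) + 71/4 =1249/60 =20.82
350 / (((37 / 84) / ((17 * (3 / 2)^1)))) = 749700 / 37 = 20262.16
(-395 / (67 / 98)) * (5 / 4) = -96775 / 134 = -722.20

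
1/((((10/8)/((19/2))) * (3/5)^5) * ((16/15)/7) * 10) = 83125/1296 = 64.14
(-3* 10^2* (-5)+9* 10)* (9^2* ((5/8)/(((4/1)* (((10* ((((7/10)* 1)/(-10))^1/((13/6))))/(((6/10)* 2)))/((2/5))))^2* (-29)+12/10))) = -272068875/706444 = -385.12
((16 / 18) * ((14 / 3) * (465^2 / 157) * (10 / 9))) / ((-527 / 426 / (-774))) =3971530.91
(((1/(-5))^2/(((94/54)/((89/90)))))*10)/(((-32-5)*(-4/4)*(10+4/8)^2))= 0.00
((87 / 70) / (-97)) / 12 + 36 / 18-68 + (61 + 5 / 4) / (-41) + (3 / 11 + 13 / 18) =-7333813381 / 110242440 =-66.52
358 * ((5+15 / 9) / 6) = 3580 / 9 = 397.78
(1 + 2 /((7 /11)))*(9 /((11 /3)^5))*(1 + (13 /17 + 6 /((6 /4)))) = 887922 /2737867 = 0.32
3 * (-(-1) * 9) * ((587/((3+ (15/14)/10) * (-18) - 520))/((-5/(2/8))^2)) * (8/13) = -110943/2620475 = -0.04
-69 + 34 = -35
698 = 698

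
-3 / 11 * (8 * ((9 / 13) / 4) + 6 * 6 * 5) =-7074 / 143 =-49.47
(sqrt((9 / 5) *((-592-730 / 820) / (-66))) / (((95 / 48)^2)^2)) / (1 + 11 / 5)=165888 *sqrt(328894005) / 36734231875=0.08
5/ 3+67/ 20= 301/ 60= 5.02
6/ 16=3/ 8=0.38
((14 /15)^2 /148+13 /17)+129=18365783 /141525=129.77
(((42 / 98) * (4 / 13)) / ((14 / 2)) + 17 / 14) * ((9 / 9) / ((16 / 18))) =14139 / 10192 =1.39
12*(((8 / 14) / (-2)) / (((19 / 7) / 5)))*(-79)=9480 / 19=498.95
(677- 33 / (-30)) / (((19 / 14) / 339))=16091313 / 95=169382.24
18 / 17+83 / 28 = 1915 / 476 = 4.02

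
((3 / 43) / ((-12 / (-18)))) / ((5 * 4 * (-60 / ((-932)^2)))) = -162867 / 2150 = -75.75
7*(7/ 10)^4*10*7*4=117649/ 250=470.60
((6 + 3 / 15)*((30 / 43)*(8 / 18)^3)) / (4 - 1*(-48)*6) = 992 / 762777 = 0.00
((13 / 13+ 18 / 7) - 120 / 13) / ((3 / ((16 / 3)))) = -8240 / 819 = -10.06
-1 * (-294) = 294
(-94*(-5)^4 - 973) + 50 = -59673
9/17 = 0.53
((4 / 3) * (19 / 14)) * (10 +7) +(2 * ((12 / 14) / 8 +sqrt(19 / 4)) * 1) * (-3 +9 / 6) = 2557 / 84 - 3 * sqrt(19) / 2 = 23.90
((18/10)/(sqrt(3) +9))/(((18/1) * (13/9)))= 27/3380-3 * sqrt(3)/3380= 0.01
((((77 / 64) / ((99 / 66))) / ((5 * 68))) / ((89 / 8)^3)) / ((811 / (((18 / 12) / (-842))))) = -77 / 20459353004315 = -0.00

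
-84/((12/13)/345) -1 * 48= -31443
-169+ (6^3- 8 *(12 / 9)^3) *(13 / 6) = 20891 / 81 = 257.91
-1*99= -99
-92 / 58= -46 / 29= -1.59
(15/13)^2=225/169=1.33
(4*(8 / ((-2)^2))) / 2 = 4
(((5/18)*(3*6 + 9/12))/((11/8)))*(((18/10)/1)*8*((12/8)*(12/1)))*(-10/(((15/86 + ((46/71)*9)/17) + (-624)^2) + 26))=-11210616000/444628361243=-0.03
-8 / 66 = -4 / 33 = -0.12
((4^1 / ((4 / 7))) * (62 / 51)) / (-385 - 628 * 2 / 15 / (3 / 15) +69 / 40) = -17360 / 1635961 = -0.01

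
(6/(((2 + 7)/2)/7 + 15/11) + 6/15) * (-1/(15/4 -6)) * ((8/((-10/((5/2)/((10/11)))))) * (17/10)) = -72556/12875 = -5.64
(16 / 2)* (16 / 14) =64 / 7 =9.14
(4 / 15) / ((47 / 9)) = 12 / 235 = 0.05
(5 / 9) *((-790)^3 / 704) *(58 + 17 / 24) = -434182469375 / 19008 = -22842091.19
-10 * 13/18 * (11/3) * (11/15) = -1573/81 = -19.42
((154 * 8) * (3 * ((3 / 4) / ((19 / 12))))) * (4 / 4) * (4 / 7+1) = 52272 / 19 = 2751.16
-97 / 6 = -16.17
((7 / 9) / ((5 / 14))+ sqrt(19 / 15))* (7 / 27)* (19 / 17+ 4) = 203* sqrt(285) / 2295+ 19894 / 6885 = 4.38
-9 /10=-0.90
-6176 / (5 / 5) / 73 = -84.60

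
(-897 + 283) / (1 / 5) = -3070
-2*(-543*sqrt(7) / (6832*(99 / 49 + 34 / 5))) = 19005*sqrt(7) / 1054568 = 0.05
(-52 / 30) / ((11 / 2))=-52 / 165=-0.32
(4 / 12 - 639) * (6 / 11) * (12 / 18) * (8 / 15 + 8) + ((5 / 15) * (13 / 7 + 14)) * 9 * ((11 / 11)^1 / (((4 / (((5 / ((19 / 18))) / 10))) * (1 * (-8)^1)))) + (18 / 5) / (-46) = -1982.58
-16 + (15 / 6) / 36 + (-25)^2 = 43853 / 72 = 609.07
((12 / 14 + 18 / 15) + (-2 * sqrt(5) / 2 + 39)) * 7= 1437 / 5 -7 * sqrt(5)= 271.75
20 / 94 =10 / 47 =0.21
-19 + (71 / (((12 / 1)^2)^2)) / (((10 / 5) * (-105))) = -82736711 / 4354560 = -19.00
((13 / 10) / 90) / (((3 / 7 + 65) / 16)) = 182 / 51525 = 0.00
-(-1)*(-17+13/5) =-72/5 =-14.40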